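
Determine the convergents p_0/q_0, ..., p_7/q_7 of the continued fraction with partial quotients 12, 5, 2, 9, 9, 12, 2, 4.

Using the convergent recurrence p_i = a_i*p_{i-1} + p_{i-2}, q_i = a_i*q_{i-1} + q_{i-2} with p_{-2}=0, p_{-1}=1, q_{-2}=1, q_{-1}=0:
  i=0: a_0=12, p_0 = 12*1 + 0 = 12, q_0 = 12*0 + 1 = 1.
  i=1: a_1=5, p_1 = 5*12 + 1 = 61, q_1 = 5*1 + 0 = 5.
  i=2: a_2=2, p_2 = 2*61 + 12 = 134, q_2 = 2*5 + 1 = 11.
  i=3: a_3=9, p_3 = 9*134 + 61 = 1267, q_3 = 9*11 + 5 = 104.
  i=4: a_4=9, p_4 = 9*1267 + 134 = 11537, q_4 = 9*104 + 11 = 947.
  i=5: a_5=12, p_5 = 12*11537 + 1267 = 139711, q_5 = 12*947 + 104 = 11468.
  i=6: a_6=2, p_6 = 2*139711 + 11537 = 290959, q_6 = 2*11468 + 947 = 23883.
  i=7: a_7=4, p_7 = 4*290959 + 139711 = 1303547, q_7 = 4*23883 + 11468 = 107000.

12/1, 61/5, 134/11, 1267/104, 11537/947, 139711/11468, 290959/23883, 1303547/107000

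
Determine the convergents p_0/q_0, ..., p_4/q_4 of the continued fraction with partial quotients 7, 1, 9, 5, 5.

7/1, 8/1, 79/10, 403/51, 2094/265

Using the convergent recurrence p_i = a_i*p_{i-1} + p_{i-2}, q_i = a_i*q_{i-1} + q_{i-2} with p_{-2}=0, p_{-1}=1, q_{-2}=1, q_{-1}=0:
  i=0: a_0=7, p_0 = 7*1 + 0 = 7, q_0 = 7*0 + 1 = 1.
  i=1: a_1=1, p_1 = 1*7 + 1 = 8, q_1 = 1*1 + 0 = 1.
  i=2: a_2=9, p_2 = 9*8 + 7 = 79, q_2 = 9*1 + 1 = 10.
  i=3: a_3=5, p_3 = 5*79 + 8 = 403, q_3 = 5*10 + 1 = 51.
  i=4: a_4=5, p_4 = 5*403 + 79 = 2094, q_4 = 5*51 + 10 = 265.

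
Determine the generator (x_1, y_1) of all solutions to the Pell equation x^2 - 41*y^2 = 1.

First expand sqrt(41) as a continued fraction. With x_i = (sqrt(41) + m_i)/d_i and (m_0, d_0) = (0, 1): a_0 = floor(sqrt(41)) = 6, since 6^2 = 36 <= 41 < 49 = 7^2.
Iterate m_{i+1} = d_i*a_i - m_i, d_{i+1} = (41 - m_{i+1}^2)/d_i, a_{i+1} = floor((a_0 + m_{i+1})/d_{i+1}):
  m_1 = 1*6 - 0 = 6, d_1 = (41 - 6^2)/1 = 5/1 = 5, a_1 = floor((6 + 6)/5) = 2.
  m_2 = 5*2 - 6 = 4, d_2 = (41 - 4^2)/5 = 25/5 = 5, a_2 = floor((6 + 4)/5) = 2.
  m_3 = 5*2 - 4 = 6, d_3 = (41 - 6^2)/5 = 5/5 = 1, a_3 = floor((6 + 6)/1) = 12.
  m_4 = 1*12 - 6 = 6, d_4 = (41 - 6^2)/1 = 5/1 = 5: (m_4, d_4) = (m_1, d_1) = (6, 5), so from here the quotients repeat a_1, ..., a_3; the period length is 3.
So sqrt(41) = [6; (2, 2, 12)] with period length k = 3.
k is odd, so (p_{k-1}, q_{k-1}) only solves x^2 - 41y^2 = -1 and the fundamental solution of x^2 - 41y^2 = 1 is (p_{2k-1}, q_{2k-1}) = (p_5, q_5); compute convergents through index 5, running through the period twice.
Convergents (p_i = a_i*p_{i-1} + p_{i-2}, q_i = a_i*q_{i-1} + q_{i-2} with p_{-2}=0, p_{-1}=1, q_{-2}=1, q_{-1}=0):
  i=0: a_0=6, p_0 = 6*1 + 0 = 6, q_0 = 6*0 + 1 = 1.
  i=1: a_1=2, p_1 = 2*6 + 1 = 13, q_1 = 2*1 + 0 = 2.
  i=2: a_2=2, p_2 = 2*13 + 6 = 32, q_2 = 2*2 + 1 = 5.
  i=3: a_3=12, p_3 = 12*32 + 13 = 397, q_3 = 12*5 + 2 = 62.
  i=4: a_4=2, p_4 = 2*397 + 32 = 826, q_4 = 2*62 + 5 = 129.
  i=5: a_5=2, p_5 = 2*826 + 397 = 2049, q_5 = 2*129 + 62 = 320.
Indeed p_2^2 - 41*q_2^2 = 1024 - 1025 = -1, not +1.
Check: 2049^2 - 41*320^2 = 4198401 - 4198400 = 1, so (x, y) = (2049, 320) solves the equation, and by the theorem it is the least positive solution.

(x, y) = (2049, 320)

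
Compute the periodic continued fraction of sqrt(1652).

Write x_i = (sqrt(1652) + m_i)/d_i with (m_0, d_0) = (0, 1). a_0 = floor(sqrt(1652)) = 40, since 40^2 = 1600 <= 1652 < 1681 = 41^2.
Iterate m_{i+1} = d_i*a_i - m_i, d_{i+1} = (1652 - m_{i+1}^2)/d_i, a_{i+1} = floor((a_0 + m_{i+1})/d_{i+1}):
  m_1 = 1*40 - 0 = 40, d_1 = (1652 - 40^2)/1 = 52/1 = 52, a_1 = floor((40 + 40)/52) = 1.
  m_2 = 52*1 - 40 = 12, d_2 = (1652 - 12^2)/52 = 1508/52 = 29, a_2 = floor((40 + 12)/29) = 1.
  m_3 = 29*1 - 12 = 17, d_3 = (1652 - 17^2)/29 = 1363/29 = 47, a_3 = floor((40 + 17)/47) = 1.
  m_4 = 47*1 - 17 = 30, d_4 = (1652 - 30^2)/47 = 752/47 = 16, a_4 = floor((40 + 30)/16) = 4.
  m_5 = 16*4 - 30 = 34, d_5 = (1652 - 34^2)/16 = 496/16 = 31, a_5 = floor((40 + 34)/31) = 2.
  m_6 = 31*2 - 34 = 28, d_6 = (1652 - 28^2)/31 = 868/31 = 28, a_6 = floor((40 + 28)/28) = 2.
  m_7 = 28*2 - 28 = 28, d_7 = (1652 - 28^2)/28 = 868/28 = 31, a_7 = floor((40 + 28)/31) = 2.
  m_8 = 31*2 - 28 = 34, d_8 = (1652 - 34^2)/31 = 496/31 = 16, a_8 = floor((40 + 34)/16) = 4.
  m_9 = 16*4 - 34 = 30, d_9 = (1652 - 30^2)/16 = 752/16 = 47, a_9 = floor((40 + 30)/47) = 1.
  m_10 = 47*1 - 30 = 17, d_10 = (1652 - 17^2)/47 = 1363/47 = 29, a_10 = floor((40 + 17)/29) = 1.
  m_11 = 29*1 - 17 = 12, d_11 = (1652 - 12^2)/29 = 1508/29 = 52, a_11 = floor((40 + 12)/52) = 1.
  m_12 = 52*1 - 12 = 40, d_12 = (1652 - 40^2)/52 = 52/52 = 1, a_12 = floor((40 + 40)/1) = 80.
  m_13 = 1*80 - 40 = 40, d_13 = (1652 - 40^2)/1 = 52/1 = 52: (m_13, d_13) = (m_1, d_1) = (40, 52), so from here the quotients repeat a_1, ..., a_12; the period length is 12.
Hence the expansion of sqrt(1652) is a_0 = 40 followed by the repeating block 1, 1, 1, 4, 2, 2, 2, 4, 1, 1, 1, 80 (period 12).

[40; (1, 1, 1, 4, 2, 2, 2, 4, 1, 1, 1, 80)]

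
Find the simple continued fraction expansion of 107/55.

Run the Euclidean algorithm on 107 and 55; the successive quotients are the partial quotients a_0, a_1, ... (each step inverts the fractional part left over by the previous one):
  107 = 1*55 + 52, so a_0 = 1.
  55 = 1*52 + 3, so a_1 = 1.
  52 = 17*3 + 1, so a_2 = 17.
  3 = 3*1 + 0, so a_3 = 3.
The remainder reaches 0 after 4 divisions, so the expansion has 4 partial quotients, read off in order.

[1; 1, 17, 3]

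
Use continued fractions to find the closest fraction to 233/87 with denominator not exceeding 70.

158/59

Expand x = 233/87 as a continued fraction with the Euclidean algorithm:
  233 = 2*87 + 59, so a_0 = 2.
  87 = 1*59 + 28, so a_1 = 1.
  59 = 2*28 + 3, so a_2 = 2.
  28 = 9*3 + 1, so a_3 = 9.
  3 = 3*1 + 0, so a_4 = 3.
so x = [2; 1, 2, 9, 3].
Convergents (p_i = a_i*p_{i-1} + p_{i-2}, q_i = a_i*q_{i-1} + q_{i-2} with p_{-2}=0, p_{-1}=1, q_{-2}=1, q_{-1}=0), until the denominator exceeds 70:
  i=0: a_0=2, p_0 = 2*1 + 0 = 2, q_0 = 2*0 + 1 = 1.
  i=1: a_1=1, p_1 = 1*2 + 1 = 3, q_1 = 1*1 + 0 = 1.
  i=2: a_2=2, p_2 = 2*3 + 2 = 8, q_2 = 2*1 + 1 = 3.
  i=3: a_3=9, p_3 = 9*8 + 3 = 75, q_3 = 9*3 + 1 = 28.
  i=4: a_4=3, p_4 = 3*75 + 8 = 233, q_4 = 3*28 + 3 = 87.
q_4 = 87 > 70, so the last convergent with denominator <= 70 is p_3/q_3 = 75/28.
The closest fraction with denominator <= 70 is either p_3/q_3 or the intermediate fraction (k*p_3 + p_2)/(k*q_3 + q_2) with the largest k >= 1 whose denominator stays <= 70; these approach x as k grows, and every other convergent or intermediate fraction in range is farther away.
Largest k: floor((70 - q_2)/q_3) = floor((70 - 3)/28) = 2.
That gives (2*75 + 8)/(2*28 + 3) = 158/59.
Compare the errors: |x - 75/28| = |233*28 - 75*87|/(87*28) = 1/2436, and |x - 158/59| = |233*59 - 158*87|/(87*59) = 1/5133.
Cross-multiplying, 1*2436 = 2436 < 5133 = 1*5133, so 1/5133 is smaller: the intermediate fraction 158/59 is closer to x than 75/28.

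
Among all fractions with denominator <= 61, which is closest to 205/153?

67/50

Expand x = 205/153 as a continued fraction with the Euclidean algorithm:
  205 = 1*153 + 52, so a_0 = 1.
  153 = 2*52 + 49, so a_1 = 2.
  52 = 1*49 + 3, so a_2 = 1.
  49 = 16*3 + 1, so a_3 = 16.
  3 = 3*1 + 0, so a_4 = 3.
so x = [1; 2, 1, 16, 3].
Convergents (p_i = a_i*p_{i-1} + p_{i-2}, q_i = a_i*q_{i-1} + q_{i-2} with p_{-2}=0, p_{-1}=1, q_{-2}=1, q_{-1}=0), until the denominator exceeds 61:
  i=0: a_0=1, p_0 = 1*1 + 0 = 1, q_0 = 1*0 + 1 = 1.
  i=1: a_1=2, p_1 = 2*1 + 1 = 3, q_1 = 2*1 + 0 = 2.
  i=2: a_2=1, p_2 = 1*3 + 1 = 4, q_2 = 1*2 + 1 = 3.
  i=3: a_3=16, p_3 = 16*4 + 3 = 67, q_3 = 16*3 + 2 = 50.
  i=4: a_4=3, p_4 = 3*67 + 4 = 205, q_4 = 3*50 + 3 = 153.
q_4 = 153 > 61, so the last convergent with denominator <= 61 is p_3/q_3 = 67/50.
The closest fraction with denominator <= 61 is either p_3/q_3 or the intermediate fraction (k*p_3 + p_2)/(k*q_3 + q_2) with the largest k >= 1 whose denominator stays <= 61; these approach x as k grows, and every other convergent or intermediate fraction in range is farther away.
Largest k: floor((61 - q_2)/q_3) = floor((61 - 3)/50) = 1.
That gives (1*67 + 4)/(1*50 + 3) = 71/53.
Compare the errors: |x - 67/50| = |205*50 - 67*153|/(153*50) = 1/7650, and |x - 71/53| = |205*53 - 71*153|/(153*53) = 2/8109.
Cross-multiplying, 1*8109 = 8109 < 15300 = 2*7650, so 1/7650 is smaller: the convergent 67/50 is closer to x than 71/53.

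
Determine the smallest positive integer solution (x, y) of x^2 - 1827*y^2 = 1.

First expand sqrt(1827) as a continued fraction. With x_i = (sqrt(1827) + m_i)/d_i and (m_0, d_0) = (0, 1): a_0 = floor(sqrt(1827)) = 42, since 42^2 = 1764 <= 1827 < 1849 = 43^2.
Iterate m_{i+1} = d_i*a_i - m_i, d_{i+1} = (1827 - m_{i+1}^2)/d_i, a_{i+1} = floor((a_0 + m_{i+1})/d_{i+1}):
  m_1 = 1*42 - 0 = 42, d_1 = (1827 - 42^2)/1 = 63/1 = 63, a_1 = floor((42 + 42)/63) = 1.
  m_2 = 63*1 - 42 = 21, d_2 = (1827 - 21^2)/63 = 1386/63 = 22, a_2 = floor((42 + 21)/22) = 2.
  m_3 = 22*2 - 21 = 23, d_3 = (1827 - 23^2)/22 = 1298/22 = 59, a_3 = floor((42 + 23)/59) = 1.
  m_4 = 59*1 - 23 = 36, d_4 = (1827 - 36^2)/59 = 531/59 = 9, a_4 = floor((42 + 36)/9) = 8.
  m_5 = 9*8 - 36 = 36, d_5 = (1827 - 36^2)/9 = 531/9 = 59, a_5 = floor((42 + 36)/59) = 1.
  m_6 = 59*1 - 36 = 23, d_6 = (1827 - 23^2)/59 = 1298/59 = 22, a_6 = floor((42 + 23)/22) = 2.
  m_7 = 22*2 - 23 = 21, d_7 = (1827 - 21^2)/22 = 1386/22 = 63, a_7 = floor((42 + 21)/63) = 1.
  m_8 = 63*1 - 21 = 42, d_8 = (1827 - 42^2)/63 = 63/63 = 1, a_8 = floor((42 + 42)/1) = 84.
  m_9 = 1*84 - 42 = 42, d_9 = (1827 - 42^2)/1 = 63/1 = 63: (m_9, d_9) = (m_1, d_1) = (42, 63), so from here the quotients repeat a_1, ..., a_8; the period length is 8.
So sqrt(1827) = [42; (1, 2, 1, 8, 1, 2, 1, 84)] with period length k = 8.
k is even, so the fundamental solution of x^2 - 1827y^2 = 1 is (p_{k-1}, q_{k-1}) = (p_7, q_7); compute convergents through index 7.
Convergents (p_i = a_i*p_{i-1} + p_{i-2}, q_i = a_i*q_{i-1} + q_{i-2} with p_{-2}=0, p_{-1}=1, q_{-2}=1, q_{-1}=0):
  i=0: a_0=42, p_0 = 42*1 + 0 = 42, q_0 = 42*0 + 1 = 1.
  i=1: a_1=1, p_1 = 1*42 + 1 = 43, q_1 = 1*1 + 0 = 1.
  i=2: a_2=2, p_2 = 2*43 + 42 = 128, q_2 = 2*1 + 1 = 3.
  i=3: a_3=1, p_3 = 1*128 + 43 = 171, q_3 = 1*3 + 1 = 4.
  i=4: a_4=8, p_4 = 8*171 + 128 = 1496, q_4 = 8*4 + 3 = 35.
  i=5: a_5=1, p_5 = 1*1496 + 171 = 1667, q_5 = 1*35 + 4 = 39.
  i=6: a_6=2, p_6 = 2*1667 + 1496 = 4830, q_6 = 2*39 + 35 = 113.
  i=7: a_7=1, p_7 = 1*4830 + 1667 = 6497, q_7 = 1*113 + 39 = 152.
Check: 6497^2 - 1827*152^2 = 42211009 - 42211008 = 1, so (x, y) = (6497, 152) solves the equation, and by the theorem it is the least positive solution.

(x, y) = (6497, 152)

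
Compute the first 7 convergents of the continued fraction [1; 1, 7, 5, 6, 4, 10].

Using the convergent recurrence p_i = a_i*p_{i-1} + p_{i-2}, q_i = a_i*q_{i-1} + q_{i-2} with p_{-2}=0, p_{-1}=1, q_{-2}=1, q_{-1}=0:
  i=0: a_0=1, p_0 = 1*1 + 0 = 1, q_0 = 1*0 + 1 = 1.
  i=1: a_1=1, p_1 = 1*1 + 1 = 2, q_1 = 1*1 + 0 = 1.
  i=2: a_2=7, p_2 = 7*2 + 1 = 15, q_2 = 7*1 + 1 = 8.
  i=3: a_3=5, p_3 = 5*15 + 2 = 77, q_3 = 5*8 + 1 = 41.
  i=4: a_4=6, p_4 = 6*77 + 15 = 477, q_4 = 6*41 + 8 = 254.
  i=5: a_5=4, p_5 = 4*477 + 77 = 1985, q_5 = 4*254 + 41 = 1057.
  i=6: a_6=10, p_6 = 10*1985 + 477 = 20327, q_6 = 10*1057 + 254 = 10824.

1/1, 2/1, 15/8, 77/41, 477/254, 1985/1057, 20327/10824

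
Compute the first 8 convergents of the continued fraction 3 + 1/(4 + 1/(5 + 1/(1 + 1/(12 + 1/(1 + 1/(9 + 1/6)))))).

3/1, 13/4, 68/21, 81/25, 1040/321, 1121/346, 11129/3435, 67895/20956

Using the convergent recurrence p_i = a_i*p_{i-1} + p_{i-2}, q_i = a_i*q_{i-1} + q_{i-2} with p_{-2}=0, p_{-1}=1, q_{-2}=1, q_{-1}=0:
  i=0: a_0=3, p_0 = 3*1 + 0 = 3, q_0 = 3*0 + 1 = 1.
  i=1: a_1=4, p_1 = 4*3 + 1 = 13, q_1 = 4*1 + 0 = 4.
  i=2: a_2=5, p_2 = 5*13 + 3 = 68, q_2 = 5*4 + 1 = 21.
  i=3: a_3=1, p_3 = 1*68 + 13 = 81, q_3 = 1*21 + 4 = 25.
  i=4: a_4=12, p_4 = 12*81 + 68 = 1040, q_4 = 12*25 + 21 = 321.
  i=5: a_5=1, p_5 = 1*1040 + 81 = 1121, q_5 = 1*321 + 25 = 346.
  i=6: a_6=9, p_6 = 9*1121 + 1040 = 11129, q_6 = 9*346 + 321 = 3435.
  i=7: a_7=6, p_7 = 6*11129 + 1121 = 67895, q_7 = 6*3435 + 346 = 20956.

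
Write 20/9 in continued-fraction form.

Run the Euclidean algorithm on 20 and 9; the successive quotients are the partial quotients a_0, a_1, ... (each step inverts the fractional part left over by the previous one):
  20 = 2*9 + 2, so a_0 = 2.
  9 = 4*2 + 1, so a_1 = 4.
  2 = 2*1 + 0, so a_2 = 2.
The remainder reaches 0 after 3 divisions, so the expansion has 3 partial quotients, read off in order.

[2; 4, 2]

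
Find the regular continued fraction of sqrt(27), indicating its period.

Write x_i = (sqrt(27) + m_i)/d_i with (m_0, d_0) = (0, 1). a_0 = floor(sqrt(27)) = 5, since 5^2 = 25 <= 27 < 36 = 6^2.
Iterate m_{i+1} = d_i*a_i - m_i, d_{i+1} = (27 - m_{i+1}^2)/d_i, a_{i+1} = floor((a_0 + m_{i+1})/d_{i+1}):
  m_1 = 1*5 - 0 = 5, d_1 = (27 - 5^2)/1 = 2/1 = 2, a_1 = floor((5 + 5)/2) = 5.
  m_2 = 2*5 - 5 = 5, d_2 = (27 - 5^2)/2 = 2/2 = 1, a_2 = floor((5 + 5)/1) = 10.
  m_3 = 1*10 - 5 = 5, d_3 = (27 - 5^2)/1 = 2/1 = 2: (m_3, d_3) = (m_1, d_1) = (5, 2), so from here the quotients repeat a_1, a_2; the period length is 2.
Hence the expansion of sqrt(27) is a_0 = 5 followed by the repeating block 5, 10 (period 2).

[5; (5, 10)]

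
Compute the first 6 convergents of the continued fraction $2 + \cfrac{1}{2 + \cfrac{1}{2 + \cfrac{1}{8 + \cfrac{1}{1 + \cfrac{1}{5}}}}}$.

Using the convergent recurrence p_i = a_i*p_{i-1} + p_{i-2}, q_i = a_i*q_{i-1} + q_{i-2} with p_{-2}=0, p_{-1}=1, q_{-2}=1, q_{-1}=0:
  i=0: a_0=2, p_0 = 2*1 + 0 = 2, q_0 = 2*0 + 1 = 1.
  i=1: a_1=2, p_1 = 2*2 + 1 = 5, q_1 = 2*1 + 0 = 2.
  i=2: a_2=2, p_2 = 2*5 + 2 = 12, q_2 = 2*2 + 1 = 5.
  i=3: a_3=8, p_3 = 8*12 + 5 = 101, q_3 = 8*5 + 2 = 42.
  i=4: a_4=1, p_4 = 1*101 + 12 = 113, q_4 = 1*42 + 5 = 47.
  i=5: a_5=5, p_5 = 5*113 + 101 = 666, q_5 = 5*47 + 42 = 277.

2/1, 5/2, 12/5, 101/42, 113/47, 666/277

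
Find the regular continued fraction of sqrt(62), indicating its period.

Write x_i = (sqrt(62) + m_i)/d_i with (m_0, d_0) = (0, 1). a_0 = floor(sqrt(62)) = 7, since 7^2 = 49 <= 62 < 64 = 8^2.
Iterate m_{i+1} = d_i*a_i - m_i, d_{i+1} = (62 - m_{i+1}^2)/d_i, a_{i+1} = floor((a_0 + m_{i+1})/d_{i+1}):
  m_1 = 1*7 - 0 = 7, d_1 = (62 - 7^2)/1 = 13/1 = 13, a_1 = floor((7 + 7)/13) = 1.
  m_2 = 13*1 - 7 = 6, d_2 = (62 - 6^2)/13 = 26/13 = 2, a_2 = floor((7 + 6)/2) = 6.
  m_3 = 2*6 - 6 = 6, d_3 = (62 - 6^2)/2 = 26/2 = 13, a_3 = floor((7 + 6)/13) = 1.
  m_4 = 13*1 - 6 = 7, d_4 = (62 - 7^2)/13 = 13/13 = 1, a_4 = floor((7 + 7)/1) = 14.
  m_5 = 1*14 - 7 = 7, d_5 = (62 - 7^2)/1 = 13/1 = 13: (m_5, d_5) = (m_1, d_1) = (7, 13), so from here the quotients repeat a_1, ..., a_4; the period length is 4.
Hence the expansion of sqrt(62) is a_0 = 7 followed by the repeating block 1, 6, 1, 14 (period 4).

[7; (1, 6, 1, 14)]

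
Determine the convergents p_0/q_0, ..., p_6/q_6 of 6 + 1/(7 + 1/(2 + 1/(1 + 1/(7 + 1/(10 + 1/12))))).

Using the convergent recurrence p_i = a_i*p_{i-1} + p_{i-2}, q_i = a_i*q_{i-1} + q_{i-2} with p_{-2}=0, p_{-1}=1, q_{-2}=1, q_{-1}=0:
  i=0: a_0=6, p_0 = 6*1 + 0 = 6, q_0 = 6*0 + 1 = 1.
  i=1: a_1=7, p_1 = 7*6 + 1 = 43, q_1 = 7*1 + 0 = 7.
  i=2: a_2=2, p_2 = 2*43 + 6 = 92, q_2 = 2*7 + 1 = 15.
  i=3: a_3=1, p_3 = 1*92 + 43 = 135, q_3 = 1*15 + 7 = 22.
  i=4: a_4=7, p_4 = 7*135 + 92 = 1037, q_4 = 7*22 + 15 = 169.
  i=5: a_5=10, p_5 = 10*1037 + 135 = 10505, q_5 = 10*169 + 22 = 1712.
  i=6: a_6=12, p_6 = 12*10505 + 1037 = 127097, q_6 = 12*1712 + 169 = 20713.

6/1, 43/7, 92/15, 135/22, 1037/169, 10505/1712, 127097/20713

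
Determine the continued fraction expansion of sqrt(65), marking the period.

Write x_i = (sqrt(65) + m_i)/d_i with (m_0, d_0) = (0, 1). a_0 = floor(sqrt(65)) = 8, since 8^2 = 64 <= 65 < 81 = 9^2.
Iterate m_{i+1} = d_i*a_i - m_i, d_{i+1} = (65 - m_{i+1}^2)/d_i, a_{i+1} = floor((a_0 + m_{i+1})/d_{i+1}):
  m_1 = 1*8 - 0 = 8, d_1 = (65 - 8^2)/1 = 1/1 = 1, a_1 = floor((8 + 8)/1) = 16.
  m_2 = 1*16 - 8 = 8, d_2 = (65 - 8^2)/1 = 1/1 = 1: (m_2, d_2) = (m_1, d_1) = (8, 1), so from here the quotient a_1 repeats; the period length is 1.
Hence the expansion of sqrt(65) is a_0 = 8 followed by the repeating block 16 (period 1).

[8; (16)]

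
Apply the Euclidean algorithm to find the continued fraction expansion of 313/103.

[3; 25, 1, 3]

Run the Euclidean algorithm on 313 and 103; the successive quotients are the partial quotients a_0, a_1, ... (each step inverts the fractional part left over by the previous one):
  313 = 3*103 + 4, so a_0 = 3.
  103 = 25*4 + 3, so a_1 = 25.
  4 = 1*3 + 1, so a_2 = 1.
  3 = 3*1 + 0, so a_3 = 3.
The remainder reaches 0 after 4 divisions, so the expansion has 4 partial quotients, read off in order.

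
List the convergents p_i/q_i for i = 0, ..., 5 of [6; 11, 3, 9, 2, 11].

Using the convergent recurrence p_i = a_i*p_{i-1} + p_{i-2}, q_i = a_i*q_{i-1} + q_{i-2} with p_{-2}=0, p_{-1}=1, q_{-2}=1, q_{-1}=0:
  i=0: a_0=6, p_0 = 6*1 + 0 = 6, q_0 = 6*0 + 1 = 1.
  i=1: a_1=11, p_1 = 11*6 + 1 = 67, q_1 = 11*1 + 0 = 11.
  i=2: a_2=3, p_2 = 3*67 + 6 = 207, q_2 = 3*11 + 1 = 34.
  i=3: a_3=9, p_3 = 9*207 + 67 = 1930, q_3 = 9*34 + 11 = 317.
  i=4: a_4=2, p_4 = 2*1930 + 207 = 4067, q_4 = 2*317 + 34 = 668.
  i=5: a_5=11, p_5 = 11*4067 + 1930 = 46667, q_5 = 11*668 + 317 = 7665.

6/1, 67/11, 207/34, 1930/317, 4067/668, 46667/7665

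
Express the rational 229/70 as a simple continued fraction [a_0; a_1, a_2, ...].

[3; 3, 1, 2, 6]

Run the Euclidean algorithm on 229 and 70; the successive quotients are the partial quotients a_0, a_1, ... (each step inverts the fractional part left over by the previous one):
  229 = 3*70 + 19, so a_0 = 3.
  70 = 3*19 + 13, so a_1 = 3.
  19 = 1*13 + 6, so a_2 = 1.
  13 = 2*6 + 1, so a_3 = 2.
  6 = 6*1 + 0, so a_4 = 6.
The remainder reaches 0 after 5 divisions, so the expansion has 5 partial quotients, read off in order.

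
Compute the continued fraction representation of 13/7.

Run the Euclidean algorithm on 13 and 7; the successive quotients are the partial quotients a_0, a_1, ... (each step inverts the fractional part left over by the previous one):
  13 = 1*7 + 6, so a_0 = 1.
  7 = 1*6 + 1, so a_1 = 1.
  6 = 6*1 + 0, so a_2 = 6.
The remainder reaches 0 after 3 divisions, so the expansion has 3 partial quotients, read off in order.

[1; 1, 6]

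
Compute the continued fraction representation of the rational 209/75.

Run the Euclidean algorithm on 209 and 75; the successive quotients are the partial quotients a_0, a_1, ... (each step inverts the fractional part left over by the previous one):
  209 = 2*75 + 59, so a_0 = 2.
  75 = 1*59 + 16, so a_1 = 1.
  59 = 3*16 + 11, so a_2 = 3.
  16 = 1*11 + 5, so a_3 = 1.
  11 = 2*5 + 1, so a_4 = 2.
  5 = 5*1 + 0, so a_5 = 5.
The remainder reaches 0 after 6 divisions, so the expansion has 6 partial quotients, read off in order.

[2; 1, 3, 1, 2, 5]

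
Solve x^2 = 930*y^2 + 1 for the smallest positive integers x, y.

First expand sqrt(930) as a continued fraction. With x_i = (sqrt(930) + m_i)/d_i and (m_0, d_0) = (0, 1): a_0 = floor(sqrt(930)) = 30, since 30^2 = 900 <= 930 < 961 = 31^2.
Iterate m_{i+1} = d_i*a_i - m_i, d_{i+1} = (930 - m_{i+1}^2)/d_i, a_{i+1} = floor((a_0 + m_{i+1})/d_{i+1}):
  m_1 = 1*30 - 0 = 30, d_1 = (930 - 30^2)/1 = 30/1 = 30, a_1 = floor((30 + 30)/30) = 2.
  m_2 = 30*2 - 30 = 30, d_2 = (930 - 30^2)/30 = 30/30 = 1, a_2 = floor((30 + 30)/1) = 60.
  m_3 = 1*60 - 30 = 30, d_3 = (930 - 30^2)/1 = 30/1 = 30: (m_3, d_3) = (m_1, d_1) = (30, 30), so from here the quotients repeat a_1, a_2; the period length is 2.
So sqrt(930) = [30; (2, 60)] with period length k = 2.
k is even, so the fundamental solution of x^2 - 930y^2 = 1 is (p_{k-1}, q_{k-1}) = (p_1, q_1); compute convergents through index 1.
Convergents (p_i = a_i*p_{i-1} + p_{i-2}, q_i = a_i*q_{i-1} + q_{i-2} with p_{-2}=0, p_{-1}=1, q_{-2}=1, q_{-1}=0):
  i=0: a_0=30, p_0 = 30*1 + 0 = 30, q_0 = 30*0 + 1 = 1.
  i=1: a_1=2, p_1 = 2*30 + 1 = 61, q_1 = 2*1 + 0 = 2.
Check: 61^2 - 930*2^2 = 3721 - 3720 = 1, so (x, y) = (61, 2) solves the equation, and by the theorem it is the least positive solution.

(x, y) = (61, 2)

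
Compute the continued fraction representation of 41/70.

Run the Euclidean algorithm on 41 and 70; the successive quotients are the partial quotients a_0, a_1, ... (each step inverts the fractional part left over by the previous one):
  41 = 0*70 + 41, so a_0 = 0.
  70 = 1*41 + 29, so a_1 = 1.
  41 = 1*29 + 12, so a_2 = 1.
  29 = 2*12 + 5, so a_3 = 2.
  12 = 2*5 + 2, so a_4 = 2.
  5 = 2*2 + 1, so a_5 = 2.
  2 = 2*1 + 0, so a_6 = 2.
The remainder reaches 0 after 7 divisions, so the expansion has 7 partial quotients, read off in order.

[0; 1, 1, 2, 2, 2, 2]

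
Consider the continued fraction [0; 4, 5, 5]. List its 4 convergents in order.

Using the convergent recurrence p_i = a_i*p_{i-1} + p_{i-2}, q_i = a_i*q_{i-1} + q_{i-2} with p_{-2}=0, p_{-1}=1, q_{-2}=1, q_{-1}=0:
  i=0: a_0=0, p_0 = 0*1 + 0 = 0, q_0 = 0*0 + 1 = 1.
  i=1: a_1=4, p_1 = 4*0 + 1 = 1, q_1 = 4*1 + 0 = 4.
  i=2: a_2=5, p_2 = 5*1 + 0 = 5, q_2 = 5*4 + 1 = 21.
  i=3: a_3=5, p_3 = 5*5 + 1 = 26, q_3 = 5*21 + 4 = 109.

0/1, 1/4, 5/21, 26/109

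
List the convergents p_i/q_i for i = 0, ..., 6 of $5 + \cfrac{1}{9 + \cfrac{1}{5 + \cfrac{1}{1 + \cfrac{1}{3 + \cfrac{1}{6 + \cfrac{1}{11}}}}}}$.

5/1, 46/9, 235/46, 281/55, 1078/211, 6749/1321, 75317/14742

Using the convergent recurrence p_i = a_i*p_{i-1} + p_{i-2}, q_i = a_i*q_{i-1} + q_{i-2} with p_{-2}=0, p_{-1}=1, q_{-2}=1, q_{-1}=0:
  i=0: a_0=5, p_0 = 5*1 + 0 = 5, q_0 = 5*0 + 1 = 1.
  i=1: a_1=9, p_1 = 9*5 + 1 = 46, q_1 = 9*1 + 0 = 9.
  i=2: a_2=5, p_2 = 5*46 + 5 = 235, q_2 = 5*9 + 1 = 46.
  i=3: a_3=1, p_3 = 1*235 + 46 = 281, q_3 = 1*46 + 9 = 55.
  i=4: a_4=3, p_4 = 3*281 + 235 = 1078, q_4 = 3*55 + 46 = 211.
  i=5: a_5=6, p_5 = 6*1078 + 281 = 6749, q_5 = 6*211 + 55 = 1321.
  i=6: a_6=11, p_6 = 11*6749 + 1078 = 75317, q_6 = 11*1321 + 211 = 14742.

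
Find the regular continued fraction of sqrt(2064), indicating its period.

[45; (2, 3, 7, 3, 2, 90)]

Write x_i = (sqrt(2064) + m_i)/d_i with (m_0, d_0) = (0, 1). a_0 = floor(sqrt(2064)) = 45, since 45^2 = 2025 <= 2064 < 2116 = 46^2.
Iterate m_{i+1} = d_i*a_i - m_i, d_{i+1} = (2064 - m_{i+1}^2)/d_i, a_{i+1} = floor((a_0 + m_{i+1})/d_{i+1}):
  m_1 = 1*45 - 0 = 45, d_1 = (2064 - 45^2)/1 = 39/1 = 39, a_1 = floor((45 + 45)/39) = 2.
  m_2 = 39*2 - 45 = 33, d_2 = (2064 - 33^2)/39 = 975/39 = 25, a_2 = floor((45 + 33)/25) = 3.
  m_3 = 25*3 - 33 = 42, d_3 = (2064 - 42^2)/25 = 300/25 = 12, a_3 = floor((45 + 42)/12) = 7.
  m_4 = 12*7 - 42 = 42, d_4 = (2064 - 42^2)/12 = 300/12 = 25, a_4 = floor((45 + 42)/25) = 3.
  m_5 = 25*3 - 42 = 33, d_5 = (2064 - 33^2)/25 = 975/25 = 39, a_5 = floor((45 + 33)/39) = 2.
  m_6 = 39*2 - 33 = 45, d_6 = (2064 - 45^2)/39 = 39/39 = 1, a_6 = floor((45 + 45)/1) = 90.
  m_7 = 1*90 - 45 = 45, d_7 = (2064 - 45^2)/1 = 39/1 = 39: (m_7, d_7) = (m_1, d_1) = (45, 39), so from here the quotients repeat a_1, ..., a_6; the period length is 6.
Hence the expansion of sqrt(2064) is a_0 = 45 followed by the repeating block 2, 3, 7, 3, 2, 90 (period 6).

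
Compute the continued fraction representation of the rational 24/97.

Run the Euclidean algorithm on 24 and 97; the successive quotients are the partial quotients a_0, a_1, ... (each step inverts the fractional part left over by the previous one):
  24 = 0*97 + 24, so a_0 = 0.
  97 = 4*24 + 1, so a_1 = 4.
  24 = 24*1 + 0, so a_2 = 24.
The remainder reaches 0 after 3 divisions, so the expansion has 3 partial quotients, read off in order.

[0; 4, 24]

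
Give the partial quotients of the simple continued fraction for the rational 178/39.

[4; 1, 1, 3, 2, 2]

Run the Euclidean algorithm on 178 and 39; the successive quotients are the partial quotients a_0, a_1, ... (each step inverts the fractional part left over by the previous one):
  178 = 4*39 + 22, so a_0 = 4.
  39 = 1*22 + 17, so a_1 = 1.
  22 = 1*17 + 5, so a_2 = 1.
  17 = 3*5 + 2, so a_3 = 3.
  5 = 2*2 + 1, so a_4 = 2.
  2 = 2*1 + 0, so a_5 = 2.
The remainder reaches 0 after 6 divisions, so the expansion has 6 partial quotients, read off in order.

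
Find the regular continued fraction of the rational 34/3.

Run the Euclidean algorithm on 34 and 3; the successive quotients are the partial quotients a_0, a_1, ... (each step inverts the fractional part left over by the previous one):
  34 = 11*3 + 1, so a_0 = 11.
  3 = 3*1 + 0, so a_1 = 3.
The remainder reaches 0 after 2 divisions, so the expansion has 2 partial quotients, read off in order.

[11; 3]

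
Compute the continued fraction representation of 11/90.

[0; 8, 5, 2]

Run the Euclidean algorithm on 11 and 90; the successive quotients are the partial quotients a_0, a_1, ... (each step inverts the fractional part left over by the previous one):
  11 = 0*90 + 11, so a_0 = 0.
  90 = 8*11 + 2, so a_1 = 8.
  11 = 5*2 + 1, so a_2 = 5.
  2 = 2*1 + 0, so a_3 = 2.
The remainder reaches 0 after 4 divisions, so the expansion has 4 partial quotients, read off in order.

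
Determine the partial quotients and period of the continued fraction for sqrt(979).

Write x_i = (sqrt(979) + m_i)/d_i with (m_0, d_0) = (0, 1). a_0 = floor(sqrt(979)) = 31, since 31^2 = 961 <= 979 < 1024 = 32^2.
Iterate m_{i+1} = d_i*a_i - m_i, d_{i+1} = (979 - m_{i+1}^2)/d_i, a_{i+1} = floor((a_0 + m_{i+1})/d_{i+1}):
  m_1 = 1*31 - 0 = 31, d_1 = (979 - 31^2)/1 = 18/1 = 18, a_1 = floor((31 + 31)/18) = 3.
  m_2 = 18*3 - 31 = 23, d_2 = (979 - 23^2)/18 = 450/18 = 25, a_2 = floor((31 + 23)/25) = 2.
  m_3 = 25*2 - 23 = 27, d_3 = (979 - 27^2)/25 = 250/25 = 10, a_3 = floor((31 + 27)/10) = 5.
  m_4 = 10*5 - 27 = 23, d_4 = (979 - 23^2)/10 = 450/10 = 45, a_4 = floor((31 + 23)/45) = 1.
  m_5 = 45*1 - 23 = 22, d_5 = (979 - 22^2)/45 = 495/45 = 11, a_5 = floor((31 + 22)/11) = 4.
  m_6 = 11*4 - 22 = 22, d_6 = (979 - 22^2)/11 = 495/11 = 45, a_6 = floor((31 + 22)/45) = 1.
  m_7 = 45*1 - 22 = 23, d_7 = (979 - 23^2)/45 = 450/45 = 10, a_7 = floor((31 + 23)/10) = 5.
  m_8 = 10*5 - 23 = 27, d_8 = (979 - 27^2)/10 = 250/10 = 25, a_8 = floor((31 + 27)/25) = 2.
  m_9 = 25*2 - 27 = 23, d_9 = (979 - 23^2)/25 = 450/25 = 18, a_9 = floor((31 + 23)/18) = 3.
  m_10 = 18*3 - 23 = 31, d_10 = (979 - 31^2)/18 = 18/18 = 1, a_10 = floor((31 + 31)/1) = 62.
  m_11 = 1*62 - 31 = 31, d_11 = (979 - 31^2)/1 = 18/1 = 18: (m_11, d_11) = (m_1, d_1) = (31, 18), so from here the quotients repeat a_1, ..., a_10; the period length is 10.
Hence the expansion of sqrt(979) is a_0 = 31 followed by the repeating block 3, 2, 5, 1, 4, 1, 5, 2, 3, 62 (period 10).

[31; (3, 2, 5, 1, 4, 1, 5, 2, 3, 62)]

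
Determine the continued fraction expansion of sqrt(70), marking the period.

[8; (2, 1, 2, 1, 2, 16)]

Write x_i = (sqrt(70) + m_i)/d_i with (m_0, d_0) = (0, 1). a_0 = floor(sqrt(70)) = 8, since 8^2 = 64 <= 70 < 81 = 9^2.
Iterate m_{i+1} = d_i*a_i - m_i, d_{i+1} = (70 - m_{i+1}^2)/d_i, a_{i+1} = floor((a_0 + m_{i+1})/d_{i+1}):
  m_1 = 1*8 - 0 = 8, d_1 = (70 - 8^2)/1 = 6/1 = 6, a_1 = floor((8 + 8)/6) = 2.
  m_2 = 6*2 - 8 = 4, d_2 = (70 - 4^2)/6 = 54/6 = 9, a_2 = floor((8 + 4)/9) = 1.
  m_3 = 9*1 - 4 = 5, d_3 = (70 - 5^2)/9 = 45/9 = 5, a_3 = floor((8 + 5)/5) = 2.
  m_4 = 5*2 - 5 = 5, d_4 = (70 - 5^2)/5 = 45/5 = 9, a_4 = floor((8 + 5)/9) = 1.
  m_5 = 9*1 - 5 = 4, d_5 = (70 - 4^2)/9 = 54/9 = 6, a_5 = floor((8 + 4)/6) = 2.
  m_6 = 6*2 - 4 = 8, d_6 = (70 - 8^2)/6 = 6/6 = 1, a_6 = floor((8 + 8)/1) = 16.
  m_7 = 1*16 - 8 = 8, d_7 = (70 - 8^2)/1 = 6/1 = 6: (m_7, d_7) = (m_1, d_1) = (8, 6), so from here the quotients repeat a_1, ..., a_6; the period length is 6.
Hence the expansion of sqrt(70) is a_0 = 8 followed by the repeating block 2, 1, 2, 1, 2, 16 (period 6).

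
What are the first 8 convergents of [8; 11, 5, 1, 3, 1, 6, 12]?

8/1, 89/11, 453/56, 542/67, 2079/257, 2621/324, 17805/2201, 216281/26736

Using the convergent recurrence p_i = a_i*p_{i-1} + p_{i-2}, q_i = a_i*q_{i-1} + q_{i-2} with p_{-2}=0, p_{-1}=1, q_{-2}=1, q_{-1}=0:
  i=0: a_0=8, p_0 = 8*1 + 0 = 8, q_0 = 8*0 + 1 = 1.
  i=1: a_1=11, p_1 = 11*8 + 1 = 89, q_1 = 11*1 + 0 = 11.
  i=2: a_2=5, p_2 = 5*89 + 8 = 453, q_2 = 5*11 + 1 = 56.
  i=3: a_3=1, p_3 = 1*453 + 89 = 542, q_3 = 1*56 + 11 = 67.
  i=4: a_4=3, p_4 = 3*542 + 453 = 2079, q_4 = 3*67 + 56 = 257.
  i=5: a_5=1, p_5 = 1*2079 + 542 = 2621, q_5 = 1*257 + 67 = 324.
  i=6: a_6=6, p_6 = 6*2621 + 2079 = 17805, q_6 = 6*324 + 257 = 2201.
  i=7: a_7=12, p_7 = 12*17805 + 2621 = 216281, q_7 = 12*2201 + 324 = 26736.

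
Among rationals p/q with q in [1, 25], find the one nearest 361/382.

Expand x = 361/382 as a continued fraction with the Euclidean algorithm:
  361 = 0*382 + 361, so a_0 = 0.
  382 = 1*361 + 21, so a_1 = 1.
  361 = 17*21 + 4, so a_2 = 17.
  21 = 5*4 + 1, so a_3 = 5.
  4 = 4*1 + 0, so a_4 = 4.
so x = [0; 1, 17, 5, 4].
Convergents (p_i = a_i*p_{i-1} + p_{i-2}, q_i = a_i*q_{i-1} + q_{i-2} with p_{-2}=0, p_{-1}=1, q_{-2}=1, q_{-1}=0), until the denominator exceeds 25:
  i=0: a_0=0, p_0 = 0*1 + 0 = 0, q_0 = 0*0 + 1 = 1.
  i=1: a_1=1, p_1 = 1*0 + 1 = 1, q_1 = 1*1 + 0 = 1.
  i=2: a_2=17, p_2 = 17*1 + 0 = 17, q_2 = 17*1 + 1 = 18.
  i=3: a_3=5, p_3 = 5*17 + 1 = 86, q_3 = 5*18 + 1 = 91.
q_3 = 91 > 25, so the last convergent with denominator <= 25 is p_2/q_2 = 17/18.
The closest fraction with denominator <= 25 is either p_2/q_2 or the intermediate fraction (k*p_2 + p_1)/(k*q_2 + q_1) with the largest k >= 1 whose denominator stays <= 25; these approach x as k grows, and every other convergent or intermediate fraction in range is farther away.
Largest k: floor((25 - q_1)/q_2) = floor((25 - 1)/18) = 1.
That gives (1*17 + 1)/(1*18 + 1) = 18/19.
Compare the errors: |x - 17/18| = |361*18 - 17*382|/(382*18) = 4/6876, and |x - 18/19| = |361*19 - 18*382|/(382*19) = 17/7258.
Cross-multiplying, 4*7258 = 29032 < 116892 = 17*6876, so 4/6876 is smaller: the convergent 17/18 is closer to x than 18/19.

17/18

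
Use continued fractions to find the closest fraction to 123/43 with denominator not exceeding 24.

Expand x = 123/43 as a continued fraction with the Euclidean algorithm:
  123 = 2*43 + 37, so a_0 = 2.
  43 = 1*37 + 6, so a_1 = 1.
  37 = 6*6 + 1, so a_2 = 6.
  6 = 6*1 + 0, so a_3 = 6.
so x = [2; 1, 6, 6].
Convergents (p_i = a_i*p_{i-1} + p_{i-2}, q_i = a_i*q_{i-1} + q_{i-2} with p_{-2}=0, p_{-1}=1, q_{-2}=1, q_{-1}=0), until the denominator exceeds 24:
  i=0: a_0=2, p_0 = 2*1 + 0 = 2, q_0 = 2*0 + 1 = 1.
  i=1: a_1=1, p_1 = 1*2 + 1 = 3, q_1 = 1*1 + 0 = 1.
  i=2: a_2=6, p_2 = 6*3 + 2 = 20, q_2 = 6*1 + 1 = 7.
  i=3: a_3=6, p_3 = 6*20 + 3 = 123, q_3 = 6*7 + 1 = 43.
q_3 = 43 > 24, so the last convergent with denominator <= 24 is p_2/q_2 = 20/7.
The closest fraction with denominator <= 24 is either p_2/q_2 or the intermediate fraction (k*p_2 + p_1)/(k*q_2 + q_1) with the largest k >= 1 whose denominator stays <= 24; these approach x as k grows, and every other convergent or intermediate fraction in range is farther away.
Largest k: floor((24 - q_1)/q_2) = floor((24 - 1)/7) = 3.
That gives (3*20 + 3)/(3*7 + 1) = 63/22.
Compare the errors: |x - 20/7| = |123*7 - 20*43|/(43*7) = 1/301, and |x - 63/22| = |123*22 - 63*43|/(43*22) = 3/946.
Cross-multiplying, 3*301 = 903 < 946 = 1*946, so 3/946 is smaller: the intermediate fraction 63/22 is closer to x than 20/7.

63/22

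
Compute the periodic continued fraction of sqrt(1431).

[37; (1, 4, 1, 4, 1, 74)]

Write x_i = (sqrt(1431) + m_i)/d_i with (m_0, d_0) = (0, 1). a_0 = floor(sqrt(1431)) = 37, since 37^2 = 1369 <= 1431 < 1444 = 38^2.
Iterate m_{i+1} = d_i*a_i - m_i, d_{i+1} = (1431 - m_{i+1}^2)/d_i, a_{i+1} = floor((a_0 + m_{i+1})/d_{i+1}):
  m_1 = 1*37 - 0 = 37, d_1 = (1431 - 37^2)/1 = 62/1 = 62, a_1 = floor((37 + 37)/62) = 1.
  m_2 = 62*1 - 37 = 25, d_2 = (1431 - 25^2)/62 = 806/62 = 13, a_2 = floor((37 + 25)/13) = 4.
  m_3 = 13*4 - 25 = 27, d_3 = (1431 - 27^2)/13 = 702/13 = 54, a_3 = floor((37 + 27)/54) = 1.
  m_4 = 54*1 - 27 = 27, d_4 = (1431 - 27^2)/54 = 702/54 = 13, a_4 = floor((37 + 27)/13) = 4.
  m_5 = 13*4 - 27 = 25, d_5 = (1431 - 25^2)/13 = 806/13 = 62, a_5 = floor((37 + 25)/62) = 1.
  m_6 = 62*1 - 25 = 37, d_6 = (1431 - 37^2)/62 = 62/62 = 1, a_6 = floor((37 + 37)/1) = 74.
  m_7 = 1*74 - 37 = 37, d_7 = (1431 - 37^2)/1 = 62/1 = 62: (m_7, d_7) = (m_1, d_1) = (37, 62), so from here the quotients repeat a_1, ..., a_6; the period length is 6.
Hence the expansion of sqrt(1431) is a_0 = 37 followed by the repeating block 1, 4, 1, 4, 1, 74 (period 6).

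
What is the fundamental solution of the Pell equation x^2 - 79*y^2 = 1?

(x, y) = (80, 9)

First expand sqrt(79) as a continued fraction. With x_i = (sqrt(79) + m_i)/d_i and (m_0, d_0) = (0, 1): a_0 = floor(sqrt(79)) = 8, since 8^2 = 64 <= 79 < 81 = 9^2.
Iterate m_{i+1} = d_i*a_i - m_i, d_{i+1} = (79 - m_{i+1}^2)/d_i, a_{i+1} = floor((a_0 + m_{i+1})/d_{i+1}):
  m_1 = 1*8 - 0 = 8, d_1 = (79 - 8^2)/1 = 15/1 = 15, a_1 = floor((8 + 8)/15) = 1.
  m_2 = 15*1 - 8 = 7, d_2 = (79 - 7^2)/15 = 30/15 = 2, a_2 = floor((8 + 7)/2) = 7.
  m_3 = 2*7 - 7 = 7, d_3 = (79 - 7^2)/2 = 30/2 = 15, a_3 = floor((8 + 7)/15) = 1.
  m_4 = 15*1 - 7 = 8, d_4 = (79 - 8^2)/15 = 15/15 = 1, a_4 = floor((8 + 8)/1) = 16.
  m_5 = 1*16 - 8 = 8, d_5 = (79 - 8^2)/1 = 15/1 = 15: (m_5, d_5) = (m_1, d_1) = (8, 15), so from here the quotients repeat a_1, ..., a_4; the period length is 4.
So sqrt(79) = [8; (1, 7, 1, 16)] with period length k = 4.
k is even, so the fundamental solution of x^2 - 79y^2 = 1 is (p_{k-1}, q_{k-1}) = (p_3, q_3); compute convergents through index 3.
Convergents (p_i = a_i*p_{i-1} + p_{i-2}, q_i = a_i*q_{i-1} + q_{i-2} with p_{-2}=0, p_{-1}=1, q_{-2}=1, q_{-1}=0):
  i=0: a_0=8, p_0 = 8*1 + 0 = 8, q_0 = 8*0 + 1 = 1.
  i=1: a_1=1, p_1 = 1*8 + 1 = 9, q_1 = 1*1 + 0 = 1.
  i=2: a_2=7, p_2 = 7*9 + 8 = 71, q_2 = 7*1 + 1 = 8.
  i=3: a_3=1, p_3 = 1*71 + 9 = 80, q_3 = 1*8 + 1 = 9.
Check: 80^2 - 79*9^2 = 6400 - 6399 = 1, so (x, y) = (80, 9) solves the equation, and by the theorem it is the least positive solution.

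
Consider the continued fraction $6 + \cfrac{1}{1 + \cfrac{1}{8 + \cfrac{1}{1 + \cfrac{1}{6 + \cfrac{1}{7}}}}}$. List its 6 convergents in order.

6/1, 7/1, 62/9, 69/10, 476/69, 3401/493

Using the convergent recurrence p_i = a_i*p_{i-1} + p_{i-2}, q_i = a_i*q_{i-1} + q_{i-2} with p_{-2}=0, p_{-1}=1, q_{-2}=1, q_{-1}=0:
  i=0: a_0=6, p_0 = 6*1 + 0 = 6, q_0 = 6*0 + 1 = 1.
  i=1: a_1=1, p_1 = 1*6 + 1 = 7, q_1 = 1*1 + 0 = 1.
  i=2: a_2=8, p_2 = 8*7 + 6 = 62, q_2 = 8*1 + 1 = 9.
  i=3: a_3=1, p_3 = 1*62 + 7 = 69, q_3 = 1*9 + 1 = 10.
  i=4: a_4=6, p_4 = 6*69 + 62 = 476, q_4 = 6*10 + 9 = 69.
  i=5: a_5=7, p_5 = 7*476 + 69 = 3401, q_5 = 7*69 + 10 = 493.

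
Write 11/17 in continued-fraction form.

Run the Euclidean algorithm on 11 and 17; the successive quotients are the partial quotients a_0, a_1, ... (each step inverts the fractional part left over by the previous one):
  11 = 0*17 + 11, so a_0 = 0.
  17 = 1*11 + 6, so a_1 = 1.
  11 = 1*6 + 5, so a_2 = 1.
  6 = 1*5 + 1, so a_3 = 1.
  5 = 5*1 + 0, so a_4 = 5.
The remainder reaches 0 after 5 divisions, so the expansion has 5 partial quotients, read off in order.

[0; 1, 1, 1, 5]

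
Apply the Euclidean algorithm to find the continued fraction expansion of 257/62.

Run the Euclidean algorithm on 257 and 62; the successive quotients are the partial quotients a_0, a_1, ... (each step inverts the fractional part left over by the previous one):
  257 = 4*62 + 9, so a_0 = 4.
  62 = 6*9 + 8, so a_1 = 6.
  9 = 1*8 + 1, so a_2 = 1.
  8 = 8*1 + 0, so a_3 = 8.
The remainder reaches 0 after 4 divisions, so the expansion has 4 partial quotients, read off in order.

[4; 6, 1, 8]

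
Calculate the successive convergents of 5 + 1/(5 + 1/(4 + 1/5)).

5/1, 26/5, 109/21, 571/110

Using the convergent recurrence p_i = a_i*p_{i-1} + p_{i-2}, q_i = a_i*q_{i-1} + q_{i-2} with p_{-2}=0, p_{-1}=1, q_{-2}=1, q_{-1}=0:
  i=0: a_0=5, p_0 = 5*1 + 0 = 5, q_0 = 5*0 + 1 = 1.
  i=1: a_1=5, p_1 = 5*5 + 1 = 26, q_1 = 5*1 + 0 = 5.
  i=2: a_2=4, p_2 = 4*26 + 5 = 109, q_2 = 4*5 + 1 = 21.
  i=3: a_3=5, p_3 = 5*109 + 26 = 571, q_3 = 5*21 + 5 = 110.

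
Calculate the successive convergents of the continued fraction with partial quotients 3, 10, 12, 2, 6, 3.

Using the convergent recurrence p_i = a_i*p_{i-1} + p_{i-2}, q_i = a_i*q_{i-1} + q_{i-2} with p_{-2}=0, p_{-1}=1, q_{-2}=1, q_{-1}=0:
  i=0: a_0=3, p_0 = 3*1 + 0 = 3, q_0 = 3*0 + 1 = 1.
  i=1: a_1=10, p_1 = 10*3 + 1 = 31, q_1 = 10*1 + 0 = 10.
  i=2: a_2=12, p_2 = 12*31 + 3 = 375, q_2 = 12*10 + 1 = 121.
  i=3: a_3=2, p_3 = 2*375 + 31 = 781, q_3 = 2*121 + 10 = 252.
  i=4: a_4=6, p_4 = 6*781 + 375 = 5061, q_4 = 6*252 + 121 = 1633.
  i=5: a_5=3, p_5 = 3*5061 + 781 = 15964, q_5 = 3*1633 + 252 = 5151.

3/1, 31/10, 375/121, 781/252, 5061/1633, 15964/5151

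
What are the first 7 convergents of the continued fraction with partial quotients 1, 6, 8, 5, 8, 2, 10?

1/1, 7/6, 57/49, 292/251, 2393/2057, 5078/4365, 53173/45707

Using the convergent recurrence p_i = a_i*p_{i-1} + p_{i-2}, q_i = a_i*q_{i-1} + q_{i-2} with p_{-2}=0, p_{-1}=1, q_{-2}=1, q_{-1}=0:
  i=0: a_0=1, p_0 = 1*1 + 0 = 1, q_0 = 1*0 + 1 = 1.
  i=1: a_1=6, p_1 = 6*1 + 1 = 7, q_1 = 6*1 + 0 = 6.
  i=2: a_2=8, p_2 = 8*7 + 1 = 57, q_2 = 8*6 + 1 = 49.
  i=3: a_3=5, p_3 = 5*57 + 7 = 292, q_3 = 5*49 + 6 = 251.
  i=4: a_4=8, p_4 = 8*292 + 57 = 2393, q_4 = 8*251 + 49 = 2057.
  i=5: a_5=2, p_5 = 2*2393 + 292 = 5078, q_5 = 2*2057 + 251 = 4365.
  i=6: a_6=10, p_6 = 10*5078 + 2393 = 53173, q_6 = 10*4365 + 2057 = 45707.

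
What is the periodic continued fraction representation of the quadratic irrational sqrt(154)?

[12; (2, 2, 3, 1, 2, 1, 3, 2, 2, 24)]

Write x_i = (sqrt(154) + m_i)/d_i with (m_0, d_0) = (0, 1). a_0 = floor(sqrt(154)) = 12, since 12^2 = 144 <= 154 < 169 = 13^2.
Iterate m_{i+1} = d_i*a_i - m_i, d_{i+1} = (154 - m_{i+1}^2)/d_i, a_{i+1} = floor((a_0 + m_{i+1})/d_{i+1}):
  m_1 = 1*12 - 0 = 12, d_1 = (154 - 12^2)/1 = 10/1 = 10, a_1 = floor((12 + 12)/10) = 2.
  m_2 = 10*2 - 12 = 8, d_2 = (154 - 8^2)/10 = 90/10 = 9, a_2 = floor((12 + 8)/9) = 2.
  m_3 = 9*2 - 8 = 10, d_3 = (154 - 10^2)/9 = 54/9 = 6, a_3 = floor((12 + 10)/6) = 3.
  m_4 = 6*3 - 10 = 8, d_4 = (154 - 8^2)/6 = 90/6 = 15, a_4 = floor((12 + 8)/15) = 1.
  m_5 = 15*1 - 8 = 7, d_5 = (154 - 7^2)/15 = 105/15 = 7, a_5 = floor((12 + 7)/7) = 2.
  m_6 = 7*2 - 7 = 7, d_6 = (154 - 7^2)/7 = 105/7 = 15, a_6 = floor((12 + 7)/15) = 1.
  m_7 = 15*1 - 7 = 8, d_7 = (154 - 8^2)/15 = 90/15 = 6, a_7 = floor((12 + 8)/6) = 3.
  m_8 = 6*3 - 8 = 10, d_8 = (154 - 10^2)/6 = 54/6 = 9, a_8 = floor((12 + 10)/9) = 2.
  m_9 = 9*2 - 10 = 8, d_9 = (154 - 8^2)/9 = 90/9 = 10, a_9 = floor((12 + 8)/10) = 2.
  m_10 = 10*2 - 8 = 12, d_10 = (154 - 12^2)/10 = 10/10 = 1, a_10 = floor((12 + 12)/1) = 24.
  m_11 = 1*24 - 12 = 12, d_11 = (154 - 12^2)/1 = 10/1 = 10: (m_11, d_11) = (m_1, d_1) = (12, 10), so from here the quotients repeat a_1, ..., a_10; the period length is 10.
Hence the expansion of sqrt(154) is a_0 = 12 followed by the repeating block 2, 2, 3, 1, 2, 1, 3, 2, 2, 24 (period 10).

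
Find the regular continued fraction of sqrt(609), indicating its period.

Write x_i = (sqrt(609) + m_i)/d_i with (m_0, d_0) = (0, 1). a_0 = floor(sqrt(609)) = 24, since 24^2 = 576 <= 609 < 625 = 25^2.
Iterate m_{i+1} = d_i*a_i - m_i, d_{i+1} = (609 - m_{i+1}^2)/d_i, a_{i+1} = floor((a_0 + m_{i+1})/d_{i+1}):
  m_1 = 1*24 - 0 = 24, d_1 = (609 - 24^2)/1 = 33/1 = 33, a_1 = floor((24 + 24)/33) = 1.
  m_2 = 33*1 - 24 = 9, d_2 = (609 - 9^2)/33 = 528/33 = 16, a_2 = floor((24 + 9)/16) = 2.
  m_3 = 16*2 - 9 = 23, d_3 = (609 - 23^2)/16 = 80/16 = 5, a_3 = floor((24 + 23)/5) = 9.
  m_4 = 5*9 - 23 = 22, d_4 = (609 - 22^2)/5 = 125/5 = 25, a_4 = floor((24 + 22)/25) = 1.
  m_5 = 25*1 - 22 = 3, d_5 = (609 - 3^2)/25 = 600/25 = 24, a_5 = floor((24 + 3)/24) = 1.
  m_6 = 24*1 - 3 = 21, d_6 = (609 - 21^2)/24 = 168/24 = 7, a_6 = floor((24 + 21)/7) = 6.
  m_7 = 7*6 - 21 = 21, d_7 = (609 - 21^2)/7 = 168/7 = 24, a_7 = floor((24 + 21)/24) = 1.
  m_8 = 24*1 - 21 = 3, d_8 = (609 - 3^2)/24 = 600/24 = 25, a_8 = floor((24 + 3)/25) = 1.
  m_9 = 25*1 - 3 = 22, d_9 = (609 - 22^2)/25 = 125/25 = 5, a_9 = floor((24 + 22)/5) = 9.
  m_10 = 5*9 - 22 = 23, d_10 = (609 - 23^2)/5 = 80/5 = 16, a_10 = floor((24 + 23)/16) = 2.
  m_11 = 16*2 - 23 = 9, d_11 = (609 - 9^2)/16 = 528/16 = 33, a_11 = floor((24 + 9)/33) = 1.
  m_12 = 33*1 - 9 = 24, d_12 = (609 - 24^2)/33 = 33/33 = 1, a_12 = floor((24 + 24)/1) = 48.
  m_13 = 1*48 - 24 = 24, d_13 = (609 - 24^2)/1 = 33/1 = 33: (m_13, d_13) = (m_1, d_1) = (24, 33), so from here the quotients repeat a_1, ..., a_12; the period length is 12.
Hence the expansion of sqrt(609) is a_0 = 24 followed by the repeating block 1, 2, 9, 1, 1, 6, 1, 1, 9, 2, 1, 48 (period 12).

[24; (1, 2, 9, 1, 1, 6, 1, 1, 9, 2, 1, 48)]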